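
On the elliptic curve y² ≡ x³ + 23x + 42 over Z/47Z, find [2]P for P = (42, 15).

tangent at (42, 15): λ = (3·42² + 23)/(2·15) ≡ 4/30. 30⁻¹ ≡ 11 (mod 47), so λ ≡ 4·11 ≡ 44.
  x = λ² - 42 - 42 = 1936 - 84 ≡ 19; y = λ·(42 - 19) - 15 ≡ 10. → (19, 10)

(19, 10)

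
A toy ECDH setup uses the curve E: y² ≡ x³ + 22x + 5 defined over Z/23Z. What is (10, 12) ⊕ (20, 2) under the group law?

(17, 18)

(10, 12) + (20, 2). λ = (2 - 12)/(20 - 10) ≡ 13/10 mod 23. 10⁻¹ ≡ 7 (mod 23) since 10·7 = 70 ≡ 1, so λ ≡ 22.
  x = λ² - 10 - 20 = 484 - 30 ≡ 17; y = λ·(10 - 17) - 12 ≡ 18. → (17, 18)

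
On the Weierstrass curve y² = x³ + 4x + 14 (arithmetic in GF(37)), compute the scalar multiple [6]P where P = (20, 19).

(8, 15)

Repeated addition: build up to 6P.
2P: tangent at (20, 19): λ = (3·20² + 4)/(2·19) ≡ 20/1. 1⁻¹ ≡ 1 (mod 37) since 1·1 = 1 ≡ 1, so λ ≡ 20·1 ≡ 20.
  x = λ² - 20 - 20 = 400 - 40 ≡ 27; y = λ·(20 - 27) - 19 ≡ 26. → (27, 26)
3P: (27, 26) + (20, 19). λ = (19 - 26)/(20 - 27) ≡ 30/30 mod 37. 30⁻¹ ≡ 21 (mod 37) since 30·21 = 630 ≡ 1, so λ ≡ 1.
  x = λ² - 27 - 20 = 1 - 47 ≡ 28; y = λ·(27 - 28) - 26 ≡ 10. → (28, 10)
4P: (28, 10) + (20, 19). λ = (19 - 10)/(20 - 28) ≡ 9/29 mod 37. 29⁻¹ ≡ 23 (mod 37), so λ ≡ 22.
  x = λ² - 28 - 20 = 484 - 48 ≡ 29; y = λ·(28 - 29) - 10 ≡ 5. → (29, 5)
5P: (29, 5) + (20, 19). λ = (19 - 5)/(20 - 29) ≡ 14/28 mod 37. 28⁻¹ ≡ 4 (mod 37), so λ ≡ 19.
  x = λ² - 29 - 20 = 361 - 49 ≡ 16; y = λ·(29 - 16) - 5 ≡ 20. → (16, 20)
6P: (16, 20) + (20, 19). λ = (19 - 20)/(20 - 16) ≡ 36/4 mod 37. 4⁻¹ ≡ 28 (mod 37) since 4·28 = 112 ≡ 1, so λ ≡ 9.
  x = λ² - 16 - 20 = 81 - 36 ≡ 8; y = λ·(16 - 8) - 20 ≡ 15. → (8, 15)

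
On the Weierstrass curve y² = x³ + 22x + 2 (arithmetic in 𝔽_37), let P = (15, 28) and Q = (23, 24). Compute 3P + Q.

First 3P:
Repeated addition: build up to 3P.
2P: tangent at (15, 28): λ = (3·15² + 22)/(2·28) ≡ 31/19. 19⁻¹ ≡ 2 (mod 37) since 19·2 = 38 ≡ 1, so λ ≡ 31·2 ≡ 25.
  x = λ² - 15 - 15 = 625 - 30 ≡ 3; y = λ·(15 - 3) - 28 ≡ 13. → (3, 13)
3P: (3, 13) + (15, 28). λ = (28 - 13)/(15 - 3) ≡ 15/12 mod 37. 12⁻¹ ≡ 34 (mod 37), so λ ≡ 29.
  x = λ² - 3 - 15 = 841 - 18 ≡ 9; y = λ·(3 - 9) - 13 ≡ 35. → (9, 35)
3P = (9, 35).
Finally 3P + Q:
(9, 35) + (23, 24). λ = (24 - 35)/(23 - 9) ≡ 26/14 mod 37. 14⁻¹ ≡ 8 (mod 37), so λ ≡ 23.
  x = λ² - 9 - 23 = 529 - 32 ≡ 16; y = λ·(9 - 16) - 35 ≡ 26. → (16, 26)

(16, 26)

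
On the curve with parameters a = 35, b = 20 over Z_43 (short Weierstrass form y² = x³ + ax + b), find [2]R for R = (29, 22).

(39, 26)

tangent at (29, 22): λ = (3·29² + 35)/(2·22) ≡ 21/1. 1⁻¹ ≡ 1 (mod 43) since 1·1 = 1 ≡ 1, so λ ≡ 21·1 ≡ 21.
  x = λ² - 29 - 29 = 441 - 58 ≡ 39; y = λ·(29 - 39) - 22 ≡ 26. → (39, 26)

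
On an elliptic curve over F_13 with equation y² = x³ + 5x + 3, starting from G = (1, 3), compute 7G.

(7, 11)

Double-and-add on 7 = (111)₂. Start with G = (1, 3) for the leading 1-bit.
double: tangent at (1, 3): λ = (3·1² + 5)/(2·3) ≡ 8/6. 6⁻¹ ≡ 11 (mod 13), so λ ≡ 8·11 ≡ 10.
  x = λ² - 1 - 1 = 100 - 2 ≡ 7; y = λ·(1 - 7) - 3 ≡ 2. → (7, 2)
add G: (7, 2) + (1, 3). λ = (3 - 2)/(1 - 7) ≡ 1/7 mod 13. 7⁻¹ ≡ 2 (mod 13) since 7·2 = 14 ≡ 1, so λ ≡ 2.
  x = λ² - 7 - 1 = 4 - 8 ≡ 9; y = λ·(7 - 9) - 2 ≡ 7. → (9, 7)
double: tangent at (9, 7): λ = (3·9² + 5)/(2·7) ≡ 1/1. 1⁻¹ ≡ 1 (mod 13) since 1·1 = 1 ≡ 1, so λ ≡ 1·1 ≡ 1.
  x = λ² - 9 - 9 = 1 - 18 ≡ 9; y = λ·(9 - 9) - 7 ≡ 6. → (9, 6)
add G: (9, 6) + (1, 3). λ = (3 - 6)/(1 - 9) ≡ 10/5 mod 13. 5⁻¹ ≡ 8 (mod 13) since 5·8 = 40 ≡ 1, so λ ≡ 2.
  x = λ² - 9 - 1 = 4 - 10 ≡ 7; y = λ·(9 - 7) - 6 ≡ 11. → (7, 11)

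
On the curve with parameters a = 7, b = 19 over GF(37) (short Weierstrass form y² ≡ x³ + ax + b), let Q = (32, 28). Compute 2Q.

tangent at (32, 28): λ = (3·32² + 7)/(2·28) ≡ 8/19. 19⁻¹ ≡ 2 (mod 37), so λ ≡ 8·2 ≡ 16.
  x = λ² - 32 - 32 = 256 - 64 ≡ 7; y = λ·(32 - 7) - 28 ≡ 2. → (7, 2)

(7, 2)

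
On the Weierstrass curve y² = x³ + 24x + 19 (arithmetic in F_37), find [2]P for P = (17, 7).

(24, 10)

tangent at (17, 7): λ = (3·17² + 24)/(2·7) ≡ 3/14. 14⁻¹ ≡ 8 (mod 37), so λ ≡ 3·8 ≡ 24.
  x = λ² - 17 - 17 = 576 - 34 ≡ 24; y = λ·(17 - 24) - 7 ≡ 10. → (24, 10)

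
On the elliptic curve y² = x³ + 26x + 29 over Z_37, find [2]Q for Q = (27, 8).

tangent at (27, 8): λ = (3·27² + 26)/(2·8) ≡ 30/16. 16⁻¹ ≡ 7 (mod 37), so λ ≡ 30·7 ≡ 25.
  x = λ² - 27 - 27 = 625 - 54 ≡ 16; y = λ·(27 - 16) - 8 ≡ 8. → (16, 8)

(16, 8)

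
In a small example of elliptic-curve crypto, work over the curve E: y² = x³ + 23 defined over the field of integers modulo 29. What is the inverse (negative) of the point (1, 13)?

-(1, 13) = (1, -13 mod 29) = (1, 16).

(1, 16)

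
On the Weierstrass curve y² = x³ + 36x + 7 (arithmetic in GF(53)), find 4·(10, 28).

(25, 46)

Write Q = (10, 28).
Double-and-add on 4 = (100)₂. Start with Q = (10, 28) for the leading 1-bit.
double: tangent at (10, 28): λ = (3·10² + 36)/(2·28) ≡ 18/3. 3⁻¹ ≡ 18 (mod 53) since 3·18 = 54 ≡ 1, so λ ≡ 18·18 ≡ 6.
  x = λ² - 10 - 10 = 36 - 20 ≡ 16; y = λ·(10 - 16) - 28 ≡ 42. → (16, 42)
double: tangent at (16, 42): λ = (3·16² + 36)/(2·42) ≡ 9/31. 31⁻¹ ≡ 12 (mod 53) since 31·12 = 372 ≡ 1, so λ ≡ 9·12 ≡ 2.
  x = λ² - 16 - 16 = 4 - 32 ≡ 25; y = λ·(16 - 25) - 42 ≡ 46. → (25, 46)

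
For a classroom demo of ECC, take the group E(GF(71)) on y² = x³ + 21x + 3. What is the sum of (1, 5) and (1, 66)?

The two points share x = 1 and their y-coordinates satisfy 5 + 66 ≡ 0 (mod 71), so they are inverses. Their sum is the point at infinity.

O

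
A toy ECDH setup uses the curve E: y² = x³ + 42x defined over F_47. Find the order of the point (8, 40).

2P: tangent at (8, 40): λ = (3·8² + 42)/(2·40) ≡ 46/33. 33⁻¹ ≡ 10 (mod 47), so λ ≡ 46·10 ≡ 37.
  x = λ² - 8 - 8 = 1369 - 16 ≡ 37; y = λ·(8 - 37) - 40 ≡ 15. → (37, 15)
3P: (37, 15) + (8, 40). λ = (40 - 15)/(8 - 37) ≡ 25/18 mod 47. 18⁻¹ ≡ 34 (mod 47) since 18·34 = 612 ≡ 1, so λ ≡ 4.
  x = λ² - 37 - 8 = 16 - 45 ≡ 18; y = λ·(37 - 18) - 15 ≡ 14. → (18, 14)
4P: (18, 14) + (8, 40). λ = (40 - 14)/(8 - 18) ≡ 26/37 mod 47. 37⁻¹ ≡ 14 (mod 47), so λ ≡ 35.
  x = λ² - 18 - 8 = 1225 - 26 ≡ 24; y = λ·(18 - 24) - 14 ≡ 11. → (24, 11)
5P: (24, 11) + (8, 40). λ = (40 - 11)/(8 - 24) ≡ 29/31 mod 47. 31⁻¹ ≡ 44 (mod 47), so λ ≡ 7.
  x = λ² - 24 - 8 = 49 - 32 ≡ 17; y = λ·(24 - 17) - 11 ≡ 38. → (17, 38)
6P: (17, 38) + (8, 40). λ = (40 - 38)/(8 - 17) ≡ 2/38 mod 47. 38⁻¹ ≡ 26 (mod 47) since 38·26 = 988 ≡ 1, so λ ≡ 5.
  x = λ² - 17 - 8 = 25 - 25 ≡ 0; y = λ·(17 - 0) - 38 ≡ 0. → (0, 0)
7P: (0, 0) + (8, 40). λ = (40 - 0)/(8 - 0) ≡ 40/8 mod 47. 8⁻¹ ≡ 6 (mod 47), so λ ≡ 5.
  x = λ² - 0 - 8 = 25 - 8 ≡ 17; y = λ·(0 - 17) - 0 ≡ 9. → (17, 9)
8P: (17, 9) + (8, 40). λ = (40 - 9)/(8 - 17) ≡ 31/38 mod 47. 38⁻¹ ≡ 26 (mod 47) since 38·26 = 988 ≡ 1, so λ ≡ 7.
  x = λ² - 17 - 8 = 49 - 25 ≡ 24; y = λ·(17 - 24) - 9 ≡ 36. → (24, 36)
9P: (24, 36) + (8, 40). λ = (40 - 36)/(8 - 24) ≡ 4/31 mod 47. 31⁻¹ ≡ 44 (mod 47) since 31·44 = 1364 ≡ 1, so λ ≡ 35.
  x = λ² - 24 - 8 = 1225 - 32 ≡ 18; y = λ·(24 - 18) - 36 ≡ 33. → (18, 33)
10P: (18, 33) + (8, 40). λ = (40 - 33)/(8 - 18) ≡ 7/37 mod 47. 37⁻¹ ≡ 14 (mod 47), so λ ≡ 4.
  x = λ² - 18 - 8 = 16 - 26 ≡ 37; y = λ·(18 - 37) - 33 ≡ 32. → (37, 32)
11P: (37, 32) + (8, 40). λ = (40 - 32)/(8 - 37) ≡ 8/18 mod 47. 18⁻¹ ≡ 34 (mod 47), so λ ≡ 37.
  x = λ² - 37 - 8 = 1369 - 45 ≡ 8; y = λ·(37 - 8) - 32 ≡ 7. → (8, 7)
12P: (8, 7) + (8, 40): same x and y₁ ≡ -y₂, so the sum is 𝒪.
12P = 𝒪, so the order is 12.

12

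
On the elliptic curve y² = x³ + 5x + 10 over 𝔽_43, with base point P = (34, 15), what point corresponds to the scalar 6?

(6, 16)

Double-and-add on 6 = (110)₂. Start with P = (34, 15) for the leading 1-bit.
double: tangent at (34, 15): λ = (3·34² + 5)/(2·15) ≡ 33/30. 30⁻¹ ≡ 33 (mod 43), so λ ≡ 33·33 ≡ 14.
  x = λ² - 34 - 34 = 196 - 68 ≡ 42; y = λ·(34 - 42) - 15 ≡ 2. → (42, 2)
add P: (42, 2) + (34, 15). λ = (15 - 2)/(34 - 42) ≡ 13/35 mod 43. 35⁻¹ ≡ 16 (mod 43), so λ ≡ 36.
  x = λ² - 42 - 34 = 1296 - 76 ≡ 16; y = λ·(42 - 16) - 2 ≡ 31. → (16, 31)
double: tangent at (16, 31): λ = (3·16² + 5)/(2·31) ≡ 42/19. 19⁻¹ ≡ 34 (mod 43) since 19·34 = 646 ≡ 1, so λ ≡ 42·34 ≡ 9.
  x = λ² - 16 - 16 = 81 - 32 ≡ 6; y = λ·(16 - 6) - 31 ≡ 16. → (6, 16)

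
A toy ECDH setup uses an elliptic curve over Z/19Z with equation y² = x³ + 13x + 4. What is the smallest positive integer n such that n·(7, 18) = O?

2P: tangent at (7, 18): λ = (3·7² + 13)/(2·18) ≡ 8/17. 17⁻¹ ≡ 9 (mod 19) since 17·9 = 153 ≡ 1, so λ ≡ 8·9 ≡ 15.
  x = λ² - 7 - 7 = 225 - 14 ≡ 2; y = λ·(7 - 2) - 18 ≡ 0. → (2, 0)
3P: (2, 0) + (7, 18). λ = (18 - 0)/(7 - 2) ≡ 18/5 mod 19. 5⁻¹ ≡ 4 (mod 19), so λ ≡ 15.
  x = λ² - 2 - 7 = 225 - 9 ≡ 7; y = λ·(2 - 7) - 0 ≡ 1. → (7, 1)
4P: (7, 1) + (7, 18): same x and y₁ ≡ -y₂, so the sum is O.
4P = O, so the order is 4.

4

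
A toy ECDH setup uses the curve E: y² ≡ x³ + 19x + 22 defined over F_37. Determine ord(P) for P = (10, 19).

2P: tangent at (10, 19): λ = (3·10² + 19)/(2·19) ≡ 23/1. 1⁻¹ ≡ 1 (mod 37) since 1·1 = 1 ≡ 1, so λ ≡ 23·1 ≡ 23.
  x = λ² - 10 - 10 = 529 - 20 ≡ 28; y = λ·(10 - 28) - 19 ≡ 11. → (28, 11)
3P: (28, 11) + (10, 19). λ = (19 - 11)/(10 - 28) ≡ 8/19 mod 37. 19⁻¹ ≡ 2 (mod 37), so λ ≡ 16.
  x = λ² - 28 - 10 = 256 - 38 ≡ 33; y = λ·(28 - 33) - 11 ≡ 20. → (33, 20)
4P: (33, 20) + (10, 19). λ = (19 - 20)/(10 - 33) ≡ 36/14 mod 37. 14⁻¹ ≡ 8 (mod 37), so λ ≡ 29.
  x = λ² - 33 - 10 = 841 - 43 ≡ 21; y = λ·(33 - 21) - 20 ≡ 32. → (21, 32)
5P: (21, 32) + (10, 19). λ = (19 - 32)/(10 - 21) ≡ 24/26 mod 37. 26⁻¹ ≡ 10 (mod 37), so λ ≡ 18.
  x = λ² - 21 - 10 = 324 - 31 ≡ 34; y = λ·(21 - 34) - 32 ≡ 30. → (34, 30)
6P: (34, 30) + (10, 19). λ = (19 - 30)/(10 - 34) ≡ 26/13 mod 37. 13⁻¹ ≡ 20 (mod 37) since 13·20 = 260 ≡ 1, so λ ≡ 2.
  x = λ² - 34 - 10 = 4 - 44 ≡ 34; y = λ·(34 - 34) - 30 ≡ 7. → (34, 7)
7P: (34, 7) + (10, 19). λ = (19 - 7)/(10 - 34) ≡ 12/13 mod 37. 13⁻¹ ≡ 20 (mod 37) since 13·20 = 260 ≡ 1, so λ ≡ 18.
  x = λ² - 34 - 10 = 324 - 44 ≡ 21; y = λ·(34 - 21) - 7 ≡ 5. → (21, 5)
8P: (21, 5) + (10, 19). λ = (19 - 5)/(10 - 21) ≡ 14/26 mod 37. 26⁻¹ ≡ 10 (mod 37), so λ ≡ 29.
  x = λ² - 21 - 10 = 841 - 31 ≡ 33; y = λ·(21 - 33) - 5 ≡ 17. → (33, 17)
9P: (33, 17) + (10, 19). λ = (19 - 17)/(10 - 33) ≡ 2/14 mod 37. 14⁻¹ ≡ 8 (mod 37) since 14·8 = 112 ≡ 1, so λ ≡ 16.
  x = λ² - 33 - 10 = 256 - 43 ≡ 28; y = λ·(33 - 28) - 17 ≡ 26. → (28, 26)
10P: (28, 26) + (10, 19). λ = (19 - 26)/(10 - 28) ≡ 30/19 mod 37. 19⁻¹ ≡ 2 (mod 37) since 19·2 = 38 ≡ 1, so λ ≡ 23.
  x = λ² - 28 - 10 = 529 - 38 ≡ 10; y = λ·(28 - 10) - 26 ≡ 18. → (10, 18)
11P: (10, 18) + (10, 19): same x and y₁ ≡ -y₂, so the sum is 𝒪.
11P = 𝒪, so the order is 11.

11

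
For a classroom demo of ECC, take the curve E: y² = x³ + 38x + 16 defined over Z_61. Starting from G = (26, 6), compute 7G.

(0, 4)

Repeated addition: build up to 7G.
2G: tangent at (26, 6): λ = (3·26² + 38)/(2·6) ≡ 53/12. 12⁻¹ ≡ 56 (mod 61) since 12·56 = 672 ≡ 1, so λ ≡ 53·56 ≡ 40.
  x = λ² - 26 - 26 = 1600 - 52 ≡ 23; y = λ·(26 - 23) - 6 ≡ 53. → (23, 53)
3G: (23, 53) + (26, 6). λ = (6 - 53)/(26 - 23) ≡ 14/3 mod 61. 3⁻¹ ≡ 41 (mod 61), so λ ≡ 25.
  x = λ² - 23 - 26 = 625 - 49 ≡ 27; y = λ·(23 - 27) - 53 ≡ 30. → (27, 30)
4G: (27, 30) + (26, 6). λ = (6 - 30)/(26 - 27) ≡ 37/60 mod 61. 60⁻¹ ≡ 60 (mod 61), so λ ≡ 24.
  x = λ² - 27 - 26 = 576 - 53 ≡ 35; y = λ·(27 - 35) - 30 ≡ 22. → (35, 22)
5G: (35, 22) + (26, 6). λ = (6 - 22)/(26 - 35) ≡ 45/52 mod 61. 52⁻¹ ≡ 27 (mod 61), so λ ≡ 56.
  x = λ² - 35 - 26 = 3136 - 61 ≡ 25; y = λ·(35 - 25) - 22 ≡ 50. → (25, 50)
6G: (25, 50) + (26, 6). λ = (6 - 50)/(26 - 25) ≡ 17/1 mod 61. 1⁻¹ ≡ 1 (mod 61), so λ ≡ 17.
  x = λ² - 25 - 26 = 289 - 51 ≡ 55; y = λ·(25 - 55) - 50 ≡ 50. → (55, 50)
7G: (55, 50) + (26, 6). λ = (6 - 50)/(26 - 55) ≡ 17/32 mod 61. 32⁻¹ ≡ 21 (mod 61), so λ ≡ 52.
  x = λ² - 55 - 26 = 2704 - 81 ≡ 0; y = λ·(55 - 0) - 50 ≡ 4. → (0, 4)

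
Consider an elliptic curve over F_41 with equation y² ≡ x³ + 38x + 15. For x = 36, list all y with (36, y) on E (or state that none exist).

x³ + 38x + 15 = 48039 ≡ 28 (mod 41).
28 is a non-residue mod 41; no y exists.

none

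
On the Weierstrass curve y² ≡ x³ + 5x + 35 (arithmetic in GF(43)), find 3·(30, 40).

(1, 27)

Write G = (30, 40).
Repeated addition: build up to 3G.
2G: tangent at (30, 40): λ = (3·30² + 5)/(2·40) ≡ 39/37. 37⁻¹ ≡ 7 (mod 43), so λ ≡ 39·7 ≡ 15.
  x = λ² - 30 - 30 = 225 - 60 ≡ 36; y = λ·(30 - 36) - 40 ≡ 42. → (36, 42)
3G: (36, 42) + (30, 40). λ = (40 - 42)/(30 - 36) ≡ 41/37 mod 43. 37⁻¹ ≡ 7 (mod 43), so λ ≡ 29.
  x = λ² - 36 - 30 = 841 - 66 ≡ 1; y = λ·(36 - 1) - 42 ≡ 27. → (1, 27)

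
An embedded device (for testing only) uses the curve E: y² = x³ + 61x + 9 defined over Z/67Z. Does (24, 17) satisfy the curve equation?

y² = 17² ≡ 21; x³ + 61x + 9 = 15297 ≡ 21 (mod 67). 21 = 21.

yes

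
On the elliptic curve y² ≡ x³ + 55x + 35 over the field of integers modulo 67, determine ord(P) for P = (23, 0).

2P: (23, 0) + (23, 0): same x and y₁ ≡ -y₂, so the sum is 𝒪.
2P = 𝒪, so the order is 2.

2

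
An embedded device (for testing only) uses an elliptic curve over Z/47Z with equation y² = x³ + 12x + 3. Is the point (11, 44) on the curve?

y² = 44² ≡ 9; x³ + 12x + 3 = 1466 ≡ 9 (mod 47). 9 = 9.

yes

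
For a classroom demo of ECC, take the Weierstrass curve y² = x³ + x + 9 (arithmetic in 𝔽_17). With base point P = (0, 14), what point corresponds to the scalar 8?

Double-and-add on 8 = (1000)₂. Start with P = (0, 14) for the leading 1-bit.
double: tangent at (0, 14): λ = (3·0² + 1)/(2·14) ≡ 1/11. 11⁻¹ ≡ 14 (mod 17), so λ ≡ 1·14 ≡ 14.
  x = λ² - 0 - 0 = 196 - 0 ≡ 9; y = λ·(0 - 9) - 14 ≡ 13. → (9, 13)
double: tangent at (9, 13): λ = (3·9² + 1)/(2·13) ≡ 6/9. 9⁻¹ ≡ 2 (mod 17) since 9·2 = 18 ≡ 1, so λ ≡ 6·2 ≡ 12.
  x = λ² - 9 - 9 = 144 - 18 ≡ 7; y = λ·(9 - 7) - 13 ≡ 11. → (7, 11)
double: tangent at (7, 11): λ = (3·7² + 1)/(2·11) ≡ 12/5. 5⁻¹ ≡ 7 (mod 17), so λ ≡ 12·7 ≡ 16.
  x = λ² - 7 - 7 = 256 - 14 ≡ 4; y = λ·(7 - 4) - 11 ≡ 3. → (4, 3)

(4, 3)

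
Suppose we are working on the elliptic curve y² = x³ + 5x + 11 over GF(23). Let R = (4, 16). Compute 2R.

tangent at (4, 16): λ = (3·4² + 5)/(2·16) ≡ 7/9. 9⁻¹ ≡ 18 (mod 23) since 9·18 = 162 ≡ 1, so λ ≡ 7·18 ≡ 11.
  x = λ² - 4 - 4 = 121 - 8 ≡ 21; y = λ·(4 - 21) - 16 ≡ 4. → (21, 4)

(21, 4)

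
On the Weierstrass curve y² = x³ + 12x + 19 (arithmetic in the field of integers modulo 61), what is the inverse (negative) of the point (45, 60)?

(45, 1)

-(45, 60) = (45, -60 mod 61) = (45, 1).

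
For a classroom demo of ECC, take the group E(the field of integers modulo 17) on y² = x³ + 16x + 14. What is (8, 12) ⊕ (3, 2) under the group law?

(8, 12) + (3, 2). λ = (2 - 12)/(3 - 8) ≡ 7/12 mod 17. 12⁻¹ ≡ 10 (mod 17) since 12·10 = 120 ≡ 1, so λ ≡ 2.
  x = λ² - 8 - 3 = 4 - 11 ≡ 10; y = λ·(8 - 10) - 12 ≡ 1. → (10, 1)

(10, 1)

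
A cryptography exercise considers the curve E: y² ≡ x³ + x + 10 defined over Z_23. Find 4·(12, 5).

Write G = (12, 5).
Repeated addition: build up to 4G.
2G: tangent at (12, 5): λ = (3·12² + 1)/(2·5) ≡ 19/10. 10⁻¹ ≡ 7 (mod 23) since 10·7 = 70 ≡ 1, so λ ≡ 19·7 ≡ 18.
  x = λ² - 12 - 12 = 324 - 24 ≡ 1; y = λ·(12 - 1) - 5 ≡ 9. → (1, 9)
3G: (1, 9) + (12, 5). λ = (5 - 9)/(12 - 1) ≡ 19/11 mod 23. 11⁻¹ ≡ 21 (mod 23) since 11·21 = 231 ≡ 1, so λ ≡ 8.
  x = λ² - 1 - 12 = 64 - 13 ≡ 5; y = λ·(1 - 5) - 9 ≡ 5. → (5, 5)
4G: (5, 5) + (12, 5). λ = (5 - 5)/(12 - 5) ≡ 0/7 mod 23. 7⁻¹ ≡ 10 (mod 23), so λ ≡ 0.
  x = λ² - 5 - 12 = 0 - 17 ≡ 6; y = λ·(5 - 6) - 5 ≡ 18. → (6, 18)

(6, 18)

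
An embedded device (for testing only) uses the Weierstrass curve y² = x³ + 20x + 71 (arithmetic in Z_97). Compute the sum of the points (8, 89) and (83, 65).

(12, 83)

(8, 89) + (83, 65). λ = (65 - 89)/(83 - 8) ≡ 73/75 mod 97. 75⁻¹ ≡ 22 (mod 97) since 75·22 = 1650 ≡ 1, so λ ≡ 54.
  x = λ² - 8 - 83 = 2916 - 91 ≡ 12; y = λ·(8 - 12) - 89 ≡ 83. → (12, 83)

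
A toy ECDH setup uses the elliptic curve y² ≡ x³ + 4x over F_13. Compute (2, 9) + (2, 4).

The two points share x = 2 and their y-coordinates satisfy 9 + 4 ≡ 0 (mod 13), so they are inverses. Their sum is the point at infinity.

O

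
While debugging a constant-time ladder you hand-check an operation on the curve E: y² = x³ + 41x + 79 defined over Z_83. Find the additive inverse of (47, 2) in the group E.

-(47, 2) = (47, -2 mod 83) = (47, 81).

(47, 81)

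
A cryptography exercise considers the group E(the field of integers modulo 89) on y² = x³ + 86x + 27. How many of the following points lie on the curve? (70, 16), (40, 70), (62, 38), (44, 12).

2

(70, 16): 16² ≡ 78, rhs ≡ 78 → on.
(40, 70): 70² ≡ 5, rhs ≡ 5 → on.
(62, 38): 38² ≡ 20, rhs ≡ 5 → off.
(44, 12): 12² ≡ 55, rhs ≡ 84 → off.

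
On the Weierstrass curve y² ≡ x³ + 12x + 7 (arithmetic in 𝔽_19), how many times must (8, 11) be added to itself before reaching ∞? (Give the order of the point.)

5

2P: tangent at (8, 11): λ = (3·8² + 12)/(2·11) ≡ 14/3. 3⁻¹ ≡ 13 (mod 19), so λ ≡ 14·13 ≡ 11.
  x = λ² - 8 - 8 = 121 - 16 ≡ 10; y = λ·(8 - 10) - 11 ≡ 5. → (10, 5)
3P: (10, 5) + (8, 11). λ = (11 - 5)/(8 - 10) ≡ 6/17 mod 19. 17⁻¹ ≡ 9 (mod 19), so λ ≡ 16.
  x = λ² - 10 - 8 = 256 - 18 ≡ 10; y = λ·(10 - 10) - 5 ≡ 14. → (10, 14)
4P: (10, 14) + (8, 11). λ = (11 - 14)/(8 - 10) ≡ 16/17 mod 19. 17⁻¹ ≡ 9 (mod 19) since 17·9 = 153 ≡ 1, so λ ≡ 11.
  x = λ² - 10 - 8 = 121 - 18 ≡ 8; y = λ·(10 - 8) - 14 ≡ 8. → (8, 8)
5P: (8, 8) + (8, 11): same x and y₁ ≡ -y₂, so the sum is ∞.
5P = ∞, so the order is 5.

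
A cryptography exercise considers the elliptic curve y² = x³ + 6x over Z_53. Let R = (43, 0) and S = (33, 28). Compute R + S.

(43, 0) + (33, 28). λ = (28 - 0)/(33 - 43) ≡ 28/43 mod 53. 43⁻¹ ≡ 37 (mod 53), so λ ≡ 29.
  x = λ² - 43 - 33 = 841 - 76 ≡ 23; y = λ·(43 - 23) - 0 ≡ 50. → (23, 50)

(23, 50)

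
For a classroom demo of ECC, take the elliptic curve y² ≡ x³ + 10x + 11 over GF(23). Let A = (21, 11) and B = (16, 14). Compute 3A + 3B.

(11, 7)

First 3A:
Repeated addition: build up to 3A.
2A: tangent at (21, 11): λ = (3·21² + 10)/(2·11) ≡ 22/22. 22⁻¹ ≡ 22 (mod 23), so λ ≡ 22·22 ≡ 1.
  x = λ² - 21 - 21 = 1 - 42 ≡ 5; y = λ·(21 - 5) - 11 ≡ 5. → (5, 5)
3A: (5, 5) + (21, 11). λ = (11 - 5)/(21 - 5) ≡ 6/16 mod 23. 16⁻¹ ≡ 13 (mod 23) since 16·13 = 208 ≡ 1, so λ ≡ 9.
  x = λ² - 5 - 21 = 81 - 26 ≡ 9; y = λ·(5 - 9) - 5 ≡ 5. → (9, 5)
3A = (9, 5).
Next 3B:
Repeated addition: build up to 3B.
2B: tangent at (16, 14): λ = (3·16² + 10)/(2·14) ≡ 19/5. 5⁻¹ ≡ 14 (mod 23), so λ ≡ 19·14 ≡ 13.
  x = λ² - 16 - 16 = 169 - 32 ≡ 22; y = λ·(16 - 22) - 14 ≡ 0. → (22, 0)
3B: (22, 0) + (16, 14). λ = (14 - 0)/(16 - 22) ≡ 14/17 mod 23. 17⁻¹ ≡ 19 (mod 23), so λ ≡ 13.
  x = λ² - 22 - 16 = 169 - 38 ≡ 16; y = λ·(22 - 16) - 0 ≡ 9. → (16, 9)
3B = (16, 9).
Finally 3A + 3B:
(9, 5) + (16, 9). λ = (9 - 5)/(16 - 9) ≡ 4/7 mod 23. 7⁻¹ ≡ 10 (mod 23), so λ ≡ 17.
  x = λ² - 9 - 16 = 289 - 25 ≡ 11; y = λ·(9 - 11) - 5 ≡ 7. → (11, 7)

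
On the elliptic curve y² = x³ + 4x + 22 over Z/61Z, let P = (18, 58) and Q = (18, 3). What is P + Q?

O

The two points share x = 18 and their y-coordinates satisfy 58 + 3 ≡ 0 (mod 61), so they are inverses. Their sum is ∞.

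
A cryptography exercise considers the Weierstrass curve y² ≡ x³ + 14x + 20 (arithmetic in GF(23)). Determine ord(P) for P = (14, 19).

9

2P: tangent at (14, 19): λ = (3·14² + 14)/(2·19) ≡ 4/15. 15⁻¹ ≡ 20 (mod 23), so λ ≡ 4·20 ≡ 11.
  x = λ² - 14 - 14 = 121 - 28 ≡ 1; y = λ·(14 - 1) - 19 ≡ 9. → (1, 9)
3P: (1, 9) + (14, 19). λ = (19 - 9)/(14 - 1) ≡ 10/13 mod 23. 13⁻¹ ≡ 16 (mod 23) since 13·16 = 208 ≡ 1, so λ ≡ 22.
  x = λ² - 1 - 14 = 484 - 15 ≡ 9; y = λ·(1 - 9) - 9 ≡ 22. → (9, 22)
4P: (9, 22) + (14, 19). λ = (19 - 22)/(14 - 9) ≡ 20/5 mod 23. 5⁻¹ ≡ 14 (mod 23) since 5·14 = 70 ≡ 1, so λ ≡ 4.
  x = λ² - 9 - 14 = 16 - 23 ≡ 16; y = λ·(9 - 16) - 22 ≡ 19. → (16, 19)
5P: (16, 19) + (14, 19). λ = (19 - 19)/(14 - 16) ≡ 0/21 mod 23. 21⁻¹ ≡ 11 (mod 23), so λ ≡ 0.
  x = λ² - 16 - 14 = 0 - 30 ≡ 16; y = λ·(16 - 16) - 19 ≡ 4. → (16, 4)
6P: (16, 4) + (14, 19). λ = (19 - 4)/(14 - 16) ≡ 15/21 mod 23. 21⁻¹ ≡ 11 (mod 23) since 21·11 = 231 ≡ 1, so λ ≡ 4.
  x = λ² - 16 - 14 = 16 - 30 ≡ 9; y = λ·(16 - 9) - 4 ≡ 1. → (9, 1)
7P: (9, 1) + (14, 19). λ = (19 - 1)/(14 - 9) ≡ 18/5 mod 23. 5⁻¹ ≡ 14 (mod 23), so λ ≡ 22.
  x = λ² - 9 - 14 = 484 - 23 ≡ 1; y = λ·(9 - 1) - 1 ≡ 14. → (1, 14)
8P: (1, 14) + (14, 19). λ = (19 - 14)/(14 - 1) ≡ 5/13 mod 23. 13⁻¹ ≡ 16 (mod 23), so λ ≡ 11.
  x = λ² - 1 - 14 = 121 - 15 ≡ 14; y = λ·(1 - 14) - 14 ≡ 4. → (14, 4)
9P: (14, 4) + (14, 19): same x and y₁ ≡ -y₂, so the sum is O.
9P = O, so the order is 9.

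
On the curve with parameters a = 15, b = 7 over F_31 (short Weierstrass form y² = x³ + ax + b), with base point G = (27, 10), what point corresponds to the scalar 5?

Double-and-add on 5 = (101)₂. Start with G = (27, 10) for the leading 1-bit.
double: tangent at (27, 10): λ = (3·27² + 15)/(2·10) ≡ 1/20. 20⁻¹ ≡ 14 (mod 31), so λ ≡ 1·14 ≡ 14.
  x = λ² - 27 - 27 = 196 - 54 ≡ 18; y = λ·(27 - 18) - 10 ≡ 23. → (18, 23)
double: tangent at (18, 23): λ = (3·18² + 15)/(2·23) ≡ 26/15. 15⁻¹ ≡ 29 (mod 31), so λ ≡ 26·29 ≡ 10.
  x = λ² - 18 - 18 = 100 - 36 ≡ 2; y = λ·(18 - 2) - 23 ≡ 13. → (2, 13)
add G: (2, 13) + (27, 10). λ = (10 - 13)/(27 - 2) ≡ 28/25 mod 31. 25⁻¹ ≡ 5 (mod 31) since 25·5 = 125 ≡ 1, so λ ≡ 16.
  x = λ² - 2 - 27 = 256 - 29 ≡ 10; y = λ·(2 - 10) - 13 ≡ 14. → (10, 14)

(10, 14)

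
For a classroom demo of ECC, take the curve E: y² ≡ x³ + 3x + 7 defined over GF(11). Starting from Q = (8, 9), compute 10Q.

O

Double-and-add on 10 = (1010)₂. Start with Q = (8, 9) for the leading 1-bit.
double: tangent at (8, 9): λ = (3·8² + 3)/(2·9) ≡ 8/7. 7⁻¹ ≡ 8 (mod 11), so λ ≡ 8·8 ≡ 9.
  x = λ² - 8 - 8 = 81 - 16 ≡ 10; y = λ·(8 - 10) - 9 ≡ 6. → (10, 6)
double: tangent at (10, 6): λ = (3·10² + 3)/(2·6) ≡ 6/1. 1⁻¹ ≡ 1 (mod 11), so λ ≡ 6·1 ≡ 6.
  x = λ² - 10 - 10 = 36 - 20 ≡ 5; y = λ·(10 - 5) - 6 ≡ 2. → (5, 2)
add Q: (5, 2) + (8, 9). λ = (9 - 2)/(8 - 5) ≡ 7/3 mod 11. 3⁻¹ ≡ 4 (mod 11) since 3·4 = 12 ≡ 1, so λ ≡ 6.
  x = λ² - 5 - 8 = 36 - 13 ≡ 1; y = λ·(5 - 1) - 2 ≡ 0. → (1, 0)
double: (1, 0) + (1, 0): same x and y₁ ≡ -y₂, so the sum is 𝒪.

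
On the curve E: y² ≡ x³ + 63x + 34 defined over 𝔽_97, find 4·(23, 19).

Write P = (23, 19).
Double-and-add on 4 = (100)₂. Start with P = (23, 19) for the leading 1-bit.
double: tangent at (23, 19): λ = (3·23² + 63)/(2·19) ≡ 1/38. 38⁻¹ ≡ 23 (mod 97), so λ ≡ 1·23 ≡ 23.
  x = λ² - 23 - 23 = 529 - 46 ≡ 95; y = λ·(23 - 95) - 19 ≡ 71. → (95, 71)
double: tangent at (95, 71): λ = (3·95² + 63)/(2·71) ≡ 75/45. 45⁻¹ ≡ 69 (mod 97) since 45·69 = 3105 ≡ 1, so λ ≡ 75·69 ≡ 34.
  x = λ² - 95 - 95 = 1156 - 190 ≡ 93; y = λ·(95 - 93) - 71 ≡ 94. → (93, 94)

(93, 94)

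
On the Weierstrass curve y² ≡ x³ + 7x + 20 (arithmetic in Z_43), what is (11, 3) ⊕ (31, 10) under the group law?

(11, 3) + (31, 10). λ = (10 - 3)/(31 - 11) ≡ 7/20 mod 43. 20⁻¹ ≡ 28 (mod 43) since 20·28 = 560 ≡ 1, so λ ≡ 24.
  x = λ² - 11 - 31 = 576 - 42 ≡ 18; y = λ·(11 - 18) - 3 ≡ 1. → (18, 1)

(18, 1)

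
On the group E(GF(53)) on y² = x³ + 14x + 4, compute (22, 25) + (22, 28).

O

The two points share x = 22 and their y-coordinates satisfy 25 + 28 ≡ 0 (mod 53), so they are inverses. Their sum is O.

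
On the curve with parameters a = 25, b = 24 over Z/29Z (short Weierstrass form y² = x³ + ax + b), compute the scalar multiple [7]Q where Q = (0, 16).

O

Repeated addition: build up to 7Q.
2Q: tangent at (0, 16): λ = (3·0² + 25)/(2·16) ≡ 25/3. 3⁻¹ ≡ 10 (mod 29) since 3·10 = 30 ≡ 1, so λ ≡ 25·10 ≡ 18.
  x = λ² - 0 - 0 = 324 - 0 ≡ 5; y = λ·(0 - 5) - 16 ≡ 10. → (5, 10)
3Q: (5, 10) + (0, 16). λ = (16 - 10)/(0 - 5) ≡ 6/24 mod 29. 24⁻¹ ≡ 23 (mod 29), so λ ≡ 22.
  x = λ² - 5 - 0 = 484 - 5 ≡ 15; y = λ·(5 - 15) - 10 ≡ 2. → (15, 2)
4Q: (15, 2) + (0, 16). λ = (16 - 2)/(0 - 15) ≡ 14/14 mod 29. 14⁻¹ ≡ 27 (mod 29) since 14·27 = 378 ≡ 1, so λ ≡ 1.
  x = λ² - 15 - 0 = 1 - 15 ≡ 15; y = λ·(15 - 15) - 2 ≡ 27. → (15, 27)
5Q: (15, 27) + (0, 16). λ = (16 - 27)/(0 - 15) ≡ 18/14 mod 29. 14⁻¹ ≡ 27 (mod 29) since 14·27 = 378 ≡ 1, so λ ≡ 22.
  x = λ² - 15 - 0 = 484 - 15 ≡ 5; y = λ·(15 - 5) - 27 ≡ 19. → (5, 19)
6Q: (5, 19) + (0, 16). λ = (16 - 19)/(0 - 5) ≡ 26/24 mod 29. 24⁻¹ ≡ 23 (mod 29) since 24·23 = 552 ≡ 1, so λ ≡ 18.
  x = λ² - 5 - 0 = 324 - 5 ≡ 0; y = λ·(5 - 0) - 19 ≡ 13. → (0, 13)
7Q: (0, 13) + (0, 16): same x and y₁ ≡ -y₂, so the sum is the point at infinity.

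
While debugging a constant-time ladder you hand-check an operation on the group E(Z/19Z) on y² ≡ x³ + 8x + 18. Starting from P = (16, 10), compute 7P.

Repeated addition: build up to 7P.
2P: tangent at (16, 10): λ = (3·16² + 8)/(2·10) ≡ 16/1. 1⁻¹ ≡ 1 (mod 19), so λ ≡ 16·1 ≡ 16.
  x = λ² - 16 - 16 = 256 - 32 ≡ 15; y = λ·(16 - 15) - 10 ≡ 6. → (15, 6)
3P: (15, 6) + (16, 10). λ = (10 - 6)/(16 - 15) ≡ 4/1 mod 19. 1⁻¹ ≡ 1 (mod 19) since 1·1 = 1 ≡ 1, so λ ≡ 4.
  x = λ² - 15 - 16 = 16 - 31 ≡ 4; y = λ·(15 - 4) - 6 ≡ 0. → (4, 0)
4P: (4, 0) + (16, 10). λ = (10 - 0)/(16 - 4) ≡ 10/12 mod 19. 12⁻¹ ≡ 8 (mod 19), so λ ≡ 4.
  x = λ² - 4 - 16 = 16 - 20 ≡ 15; y = λ·(4 - 15) - 0 ≡ 13. → (15, 13)
5P: (15, 13) + (16, 10). λ = (10 - 13)/(16 - 15) ≡ 16/1 mod 19. 1⁻¹ ≡ 1 (mod 19), so λ ≡ 16.
  x = λ² - 15 - 16 = 256 - 31 ≡ 16; y = λ·(15 - 16) - 13 ≡ 9. → (16, 9)
6P: (16, 9) + (16, 10): same x and y₁ ≡ -y₂, so the sum is ∞.
7P: ∞ + (16, 10) = (16, 10) (identity).

(16, 10)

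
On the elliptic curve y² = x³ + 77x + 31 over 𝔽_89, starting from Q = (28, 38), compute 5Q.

Double-and-add on 5 = (101)₂. Start with Q = (28, 38) for the leading 1-bit.
double: tangent at (28, 38): λ = (3·28² + 77)/(2·38) ≡ 26/76. 76⁻¹ ≡ 41 (mod 89) since 76·41 = 3116 ≡ 1, so λ ≡ 26·41 ≡ 87.
  x = λ² - 28 - 28 = 7569 - 56 ≡ 37; y = λ·(28 - 37) - 38 ≡ 69. → (37, 69)
double: tangent at (37, 69): λ = (3·37² + 77)/(2·69) ≡ 1/49. 49⁻¹ ≡ 20 (mod 89), so λ ≡ 1·20 ≡ 20.
  x = λ² - 37 - 37 = 400 - 74 ≡ 59; y = λ·(37 - 59) - 69 ≡ 25. → (59, 25)
add Q: (59, 25) + (28, 38). λ = (38 - 25)/(28 - 59) ≡ 13/58 mod 89. 58⁻¹ ≡ 66 (mod 89), so λ ≡ 57.
  x = λ² - 59 - 28 = 3249 - 87 ≡ 47; y = λ·(59 - 47) - 25 ≡ 36. → (47, 36)

(47, 36)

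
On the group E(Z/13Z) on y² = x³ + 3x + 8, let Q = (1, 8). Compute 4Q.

Repeated addition: build up to 4Q.
2Q: tangent at (1, 8): λ = (3·1² + 3)/(2·8) ≡ 6/3. 3⁻¹ ≡ 9 (mod 13), so λ ≡ 6·9 ≡ 2.
  x = λ² - 1 - 1 = 4 - 2 ≡ 2; y = λ·(1 - 2) - 8 ≡ 3. → (2, 3)
3Q: (2, 3) + (1, 8). λ = (8 - 3)/(1 - 2) ≡ 5/12 mod 13. 12⁻¹ ≡ 12 (mod 13), so λ ≡ 8.
  x = λ² - 2 - 1 = 64 - 3 ≡ 9; y = λ·(2 - 9) - 3 ≡ 6. → (9, 6)
4Q: (9, 6) + (1, 8). λ = (8 - 6)/(1 - 9) ≡ 2/5 mod 13. 5⁻¹ ≡ 8 (mod 13) since 5·8 = 40 ≡ 1, so λ ≡ 3.
  x = λ² - 9 - 1 = 9 - 10 ≡ 12; y = λ·(9 - 12) - 6 ≡ 11. → (12, 11)

(12, 11)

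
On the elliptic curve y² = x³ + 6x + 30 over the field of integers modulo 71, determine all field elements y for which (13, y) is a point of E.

none

x³ + 6x + 30 = 2305 ≡ 33 (mod 71).
33 is a non-residue mod 71; no y exists.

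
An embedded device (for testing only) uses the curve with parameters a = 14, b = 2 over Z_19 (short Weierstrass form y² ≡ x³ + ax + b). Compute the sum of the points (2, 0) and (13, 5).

(13, 14)

(2, 0) + (13, 5). λ = (5 - 0)/(13 - 2) ≡ 5/11 mod 19. 11⁻¹ ≡ 7 (mod 19), so λ ≡ 16.
  x = λ² - 2 - 13 = 256 - 15 ≡ 13; y = λ·(2 - 13) - 0 ≡ 14. → (13, 14)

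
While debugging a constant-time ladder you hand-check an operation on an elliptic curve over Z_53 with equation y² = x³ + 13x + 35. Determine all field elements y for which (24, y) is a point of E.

none

x³ + 13x + 35 = 14171 ≡ 20 (mod 53).
20 is a non-residue mod 53; no y exists.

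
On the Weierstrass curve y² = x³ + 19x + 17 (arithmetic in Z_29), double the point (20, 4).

(23, 21)

tangent at (20, 4): λ = (3·20² + 19)/(2·4) ≡ 1/8. 8⁻¹ ≡ 11 (mod 29), so λ ≡ 1·11 ≡ 11.
  x = λ² - 20 - 20 = 121 - 40 ≡ 23; y = λ·(20 - 23) - 4 ≡ 21. → (23, 21)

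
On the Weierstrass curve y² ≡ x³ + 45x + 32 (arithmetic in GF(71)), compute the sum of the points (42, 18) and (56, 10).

(11, 15)

(42, 18) + (56, 10). λ = (10 - 18)/(56 - 42) ≡ 63/14 mod 71. 14⁻¹ ≡ 66 (mod 71), so λ ≡ 40.
  x = λ² - 42 - 56 = 1600 - 98 ≡ 11; y = λ·(42 - 11) - 18 ≡ 15. → (11, 15)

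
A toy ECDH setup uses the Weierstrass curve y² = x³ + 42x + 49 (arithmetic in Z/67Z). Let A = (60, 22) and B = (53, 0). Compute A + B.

(60, 22) + (53, 0). λ = (0 - 22)/(53 - 60) ≡ 45/60 mod 67. 60⁻¹ ≡ 19 (mod 67), so λ ≡ 51.
  x = λ² - 60 - 53 = 2601 - 113 ≡ 9; y = λ·(60 - 9) - 22 ≡ 33. → (9, 33)

(9, 33)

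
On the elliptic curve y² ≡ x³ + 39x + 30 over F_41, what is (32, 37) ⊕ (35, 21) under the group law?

(32, 37) + (35, 21). λ = (21 - 37)/(35 - 32) ≡ 25/3 mod 41. 3⁻¹ ≡ 14 (mod 41) since 3·14 = 42 ≡ 1, so λ ≡ 22.
  x = λ² - 32 - 35 = 484 - 67 ≡ 7; y = λ·(32 - 7) - 37 ≡ 21. → (7, 21)

(7, 21)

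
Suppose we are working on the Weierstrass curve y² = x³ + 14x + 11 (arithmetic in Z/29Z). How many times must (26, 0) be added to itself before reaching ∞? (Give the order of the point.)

2P: (26, 0) + (26, 0): same x and y₁ ≡ -y₂, so the sum is ∞.
2P = ∞, so the order is 2.

2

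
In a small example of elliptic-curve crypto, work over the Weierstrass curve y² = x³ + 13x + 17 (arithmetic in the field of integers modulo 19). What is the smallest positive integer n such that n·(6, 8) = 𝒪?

2P: tangent at (6, 8): λ = (3·6² + 13)/(2·8) ≡ 7/16. 16⁻¹ ≡ 6 (mod 19) since 16·6 = 96 ≡ 1, so λ ≡ 7·6 ≡ 4.
  x = λ² - 6 - 6 = 16 - 12 ≡ 4; y = λ·(6 - 4) - 8 ≡ 0. → (4, 0)
3P: (4, 0) + (6, 8). λ = (8 - 0)/(6 - 4) ≡ 8/2 mod 19. 2⁻¹ ≡ 10 (mod 19), so λ ≡ 4.
  x = λ² - 4 - 6 = 16 - 10 ≡ 6; y = λ·(4 - 6) - 0 ≡ 11. → (6, 11)
4P: (6, 11) + (6, 8): same x and y₁ ≡ -y₂, so the sum is 𝒪.
4P = 𝒪, so the order is 4.

4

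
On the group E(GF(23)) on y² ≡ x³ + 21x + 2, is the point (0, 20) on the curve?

no

y² = 20² ≡ 9; x³ + 21x + 2 = 2 ≡ 2 (mod 23). 9 ≠ 2.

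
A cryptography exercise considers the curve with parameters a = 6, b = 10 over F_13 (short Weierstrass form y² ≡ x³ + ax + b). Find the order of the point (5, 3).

9

2P: tangent at (5, 3): λ = (3·5² + 6)/(2·3) ≡ 3/6. 6⁻¹ ≡ 11 (mod 13), so λ ≡ 3·11 ≡ 7.
  x = λ² - 5 - 5 = 49 - 10 ≡ 0; y = λ·(5 - 0) - 3 ≡ 6. → (0, 6)
3P: (0, 6) + (5, 3). λ = (3 - 6)/(5 - 0) ≡ 10/5 mod 13. 5⁻¹ ≡ 8 (mod 13) since 5·8 = 40 ≡ 1, so λ ≡ 2.
  x = λ² - 0 - 5 = 4 - 5 ≡ 12; y = λ·(0 - 12) - 6 ≡ 9. → (12, 9)
4P: (12, 9) + (5, 3). λ = (3 - 9)/(5 - 12) ≡ 7/6 mod 13. 6⁻¹ ≡ 11 (mod 13) since 6·11 = 66 ≡ 1, so λ ≡ 12.
  x = λ² - 12 - 5 = 144 - 17 ≡ 10; y = λ·(12 - 10) - 9 ≡ 2. → (10, 2)
5P: (10, 2) + (5, 3). λ = (3 - 2)/(5 - 10) ≡ 1/8 mod 13. 8⁻¹ ≡ 5 (mod 13), so λ ≡ 5.
  x = λ² - 10 - 5 = 25 - 15 ≡ 10; y = λ·(10 - 10) - 2 ≡ 11. → (10, 11)
6P: (10, 11) + (5, 3). λ = (3 - 11)/(5 - 10) ≡ 5/8 mod 13. 8⁻¹ ≡ 5 (mod 13) since 8·5 = 40 ≡ 1, so λ ≡ 12.
  x = λ² - 10 - 5 = 144 - 15 ≡ 12; y = λ·(10 - 12) - 11 ≡ 4. → (12, 4)
7P: (12, 4) + (5, 3). λ = (3 - 4)/(5 - 12) ≡ 12/6 mod 13. 6⁻¹ ≡ 11 (mod 13) since 6·11 = 66 ≡ 1, so λ ≡ 2.
  x = λ² - 12 - 5 = 4 - 17 ≡ 0; y = λ·(12 - 0) - 4 ≡ 7. → (0, 7)
8P: (0, 7) + (5, 3). λ = (3 - 7)/(5 - 0) ≡ 9/5 mod 13. 5⁻¹ ≡ 8 (mod 13), so λ ≡ 7.
  x = λ² - 0 - 5 = 49 - 5 ≡ 5; y = λ·(0 - 5) - 7 ≡ 10. → (5, 10)
9P: (5, 10) + (5, 3): same x and y₁ ≡ -y₂, so the sum is the point at infinity.
9P = the point at infinity, so the order is 9.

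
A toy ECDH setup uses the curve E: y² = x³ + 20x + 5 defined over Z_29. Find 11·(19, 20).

Write Q = (19, 20).
Repeated addition: build up to 11Q.
2Q: tangent at (19, 20): λ = (3·19² + 20)/(2·20) ≡ 1/11. 11⁻¹ ≡ 8 (mod 29) since 11·8 = 88 ≡ 1, so λ ≡ 1·8 ≡ 8.
  x = λ² - 19 - 19 = 64 - 38 ≡ 26; y = λ·(19 - 26) - 20 ≡ 11. → (26, 11)
3Q: (26, 11) + (19, 20). λ = (20 - 11)/(19 - 26) ≡ 9/22 mod 29. 22⁻¹ ≡ 4 (mod 29), so λ ≡ 7.
  x = λ² - 26 - 19 = 49 - 45 ≡ 4; y = λ·(26 - 4) - 11 ≡ 27. → (4, 27)
4Q: (4, 27) + (19, 20). λ = (20 - 27)/(19 - 4) ≡ 22/15 mod 29. 15⁻¹ ≡ 2 (mod 29), so λ ≡ 15.
  x = λ² - 4 - 19 = 225 - 23 ≡ 28; y = λ·(4 - 28) - 27 ≡ 19. → (28, 19)
5Q: (28, 19) + (19, 20). λ = (20 - 19)/(19 - 28) ≡ 1/20 mod 29. 20⁻¹ ≡ 16 (mod 29), so λ ≡ 16.
  x = λ² - 28 - 19 = 256 - 47 ≡ 6; y = λ·(28 - 6) - 19 ≡ 14. → (6, 14)
6Q: (6, 14) + (19, 20). λ = (20 - 14)/(19 - 6) ≡ 6/13 mod 29. 13⁻¹ ≡ 9 (mod 29) since 13·9 = 117 ≡ 1, so λ ≡ 25.
  x = λ² - 6 - 19 = 625 - 25 ≡ 20; y = λ·(6 - 20) - 14 ≡ 13. → (20, 13)
7Q: (20, 13) + (19, 20). λ = (20 - 13)/(19 - 20) ≡ 7/28 mod 29. 28⁻¹ ≡ 28 (mod 29), so λ ≡ 22.
  x = λ² - 20 - 19 = 484 - 39 ≡ 10; y = λ·(20 - 10) - 13 ≡ 4. → (10, 4)
8Q: (10, 4) + (19, 20). λ = (20 - 4)/(19 - 10) ≡ 16/9 mod 29. 9⁻¹ ≡ 13 (mod 29), so λ ≡ 5.
  x = λ² - 10 - 19 = 25 - 29 ≡ 25; y = λ·(10 - 25) - 4 ≡ 8. → (25, 8)
9Q: (25, 8) + (19, 20). λ = (20 - 8)/(19 - 25) ≡ 12/23 mod 29. 23⁻¹ ≡ 24 (mod 29), so λ ≡ 27.
  x = λ² - 25 - 19 = 729 - 44 ≡ 18; y = λ·(25 - 18) - 8 ≡ 7. → (18, 7)
10Q: (18, 7) + (19, 20). λ = (20 - 7)/(19 - 18) ≡ 13/1 mod 29. 1⁻¹ ≡ 1 (mod 29), so λ ≡ 13.
  x = λ² - 18 - 19 = 169 - 37 ≡ 16; y = λ·(18 - 16) - 7 ≡ 19. → (16, 19)
11Q: (16, 19) + (19, 20). λ = (20 - 19)/(19 - 16) ≡ 1/3 mod 29. 3⁻¹ ≡ 10 (mod 29) since 3·10 = 30 ≡ 1, so λ ≡ 10.
  x = λ² - 16 - 19 = 100 - 35 ≡ 7; y = λ·(16 - 7) - 19 ≡ 13. → (7, 13)

(7, 13)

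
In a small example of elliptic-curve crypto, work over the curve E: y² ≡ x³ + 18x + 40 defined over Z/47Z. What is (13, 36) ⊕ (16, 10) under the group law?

(13, 36) + (16, 10). λ = (10 - 36)/(16 - 13) ≡ 21/3 mod 47. 3⁻¹ ≡ 16 (mod 47) since 3·16 = 48 ≡ 1, so λ ≡ 7.
  x = λ² - 13 - 16 = 49 - 29 ≡ 20; y = λ·(13 - 20) - 36 ≡ 9. → (20, 9)

(20, 9)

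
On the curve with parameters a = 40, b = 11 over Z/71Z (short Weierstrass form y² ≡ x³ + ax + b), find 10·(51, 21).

Write P = (51, 21).
Double-and-add on 10 = (1010)₂. Start with P = (51, 21) for the leading 1-bit.
double: tangent at (51, 21): λ = (3·51² + 40)/(2·21) ≡ 33/42. 42⁻¹ ≡ 22 (mod 71), so λ ≡ 33·22 ≡ 16.
  x = λ² - 51 - 51 = 256 - 102 ≡ 12; y = λ·(51 - 12) - 21 ≡ 35. → (12, 35)
double: tangent at (12, 35): λ = (3·12² + 40)/(2·35) ≡ 46/70. 70⁻¹ ≡ 70 (mod 71) since 70·70 = 4900 ≡ 1, so λ ≡ 46·70 ≡ 25.
  x = λ² - 12 - 12 = 625 - 24 ≡ 33; y = λ·(12 - 33) - 35 ≡ 8. → (33, 8)
add P: (33, 8) + (51, 21). λ = (21 - 8)/(51 - 33) ≡ 13/18 mod 71. 18⁻¹ ≡ 4 (mod 71), so λ ≡ 52.
  x = λ² - 33 - 51 = 2704 - 84 ≡ 64; y = λ·(33 - 64) - 8 ≡ 13. → (64, 13)
double: tangent at (64, 13): λ = (3·64² + 40)/(2·13) ≡ 45/26. 26⁻¹ ≡ 41 (mod 71), so λ ≡ 45·41 ≡ 70.
  x = λ² - 64 - 64 = 4900 - 128 ≡ 15; y = λ·(64 - 15) - 13 ≡ 9. → (15, 9)

(15, 9)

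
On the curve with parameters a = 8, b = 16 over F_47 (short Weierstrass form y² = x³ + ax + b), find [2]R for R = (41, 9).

tangent at (41, 9): λ = (3·41² + 8)/(2·9) ≡ 22/18. 18⁻¹ ≡ 34 (mod 47), so λ ≡ 22·34 ≡ 43.
  x = λ² - 41 - 41 = 1849 - 82 ≡ 28; y = λ·(41 - 28) - 9 ≡ 33. → (28, 33)

(28, 33)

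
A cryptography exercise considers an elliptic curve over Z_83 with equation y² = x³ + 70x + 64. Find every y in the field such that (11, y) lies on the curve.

16, 67

x³ + 70x + 64 = 2165 ≡ 7 (mod 83).
Square roots of 7 mod 83: 16 and 67 (since 16² = 256 ≡ 7).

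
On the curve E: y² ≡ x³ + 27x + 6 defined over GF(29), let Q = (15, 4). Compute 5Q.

(14, 5)

Double-and-add on 5 = (101)₂. Start with Q = (15, 4) for the leading 1-bit.
double: tangent at (15, 4): λ = (3·15² + 27)/(2·4) ≡ 6/8. 8⁻¹ ≡ 11 (mod 29) since 8·11 = 88 ≡ 1, so λ ≡ 6·11 ≡ 8.
  x = λ² - 15 - 15 = 64 - 30 ≡ 5; y = λ·(15 - 5) - 4 ≡ 18. → (5, 18)
double: tangent at (5, 18): λ = (3·5² + 27)/(2·18) ≡ 15/7. 7⁻¹ ≡ 25 (mod 29) since 7·25 = 175 ≡ 1, so λ ≡ 15·25 ≡ 27.
  x = λ² - 5 - 5 = 729 - 10 ≡ 23; y = λ·(5 - 23) - 18 ≡ 18. → (23, 18)
add Q: (23, 18) + (15, 4). λ = (4 - 18)/(15 - 23) ≡ 15/21 mod 29. 21⁻¹ ≡ 18 (mod 29), so λ ≡ 9.
  x = λ² - 23 - 15 = 81 - 38 ≡ 14; y = λ·(23 - 14) - 18 ≡ 5. → (14, 5)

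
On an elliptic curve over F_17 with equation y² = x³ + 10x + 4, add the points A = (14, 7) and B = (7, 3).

(5, 3)

(14, 7) + (7, 3). λ = (3 - 7)/(7 - 14) ≡ 13/10 mod 17. 10⁻¹ ≡ 12 (mod 17) since 10·12 = 120 ≡ 1, so λ ≡ 3.
  x = λ² - 14 - 7 = 9 - 21 ≡ 5; y = λ·(14 - 5) - 7 ≡ 3. → (5, 3)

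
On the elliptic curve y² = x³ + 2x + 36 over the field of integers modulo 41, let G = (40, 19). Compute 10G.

Repeated addition: build up to 10G.
2G: tangent at (40, 19): λ = (3·40² + 2)/(2·19) ≡ 5/38. 38⁻¹ ≡ 27 (mod 41), so λ ≡ 5·27 ≡ 12.
  x = λ² - 40 - 40 = 144 - 80 ≡ 23; y = λ·(40 - 23) - 19 ≡ 21. → (23, 21)
3G: (23, 21) + (40, 19). λ = (19 - 21)/(40 - 23) ≡ 39/17 mod 41. 17⁻¹ ≡ 29 (mod 41), so λ ≡ 24.
  x = λ² - 23 - 40 = 576 - 63 ≡ 21; y = λ·(23 - 21) - 21 ≡ 27. → (21, 27)
4G: (21, 27) + (40, 19). λ = (19 - 27)/(40 - 21) ≡ 33/19 mod 41. 19⁻¹ ≡ 13 (mod 41), so λ ≡ 19.
  x = λ² - 21 - 40 = 361 - 61 ≡ 13; y = λ·(21 - 13) - 27 ≡ 2. → (13, 2)
5G: (13, 2) + (40, 19). λ = (19 - 2)/(40 - 13) ≡ 17/27 mod 41. 27⁻¹ ≡ 38 (mod 41) since 27·38 = 1026 ≡ 1, so λ ≡ 31.
  x = λ² - 13 - 40 = 961 - 53 ≡ 6; y = λ·(13 - 6) - 2 ≡ 10. → (6, 10)
6G: (6, 10) + (40, 19). λ = (19 - 10)/(40 - 6) ≡ 9/34 mod 41. 34⁻¹ ≡ 35 (mod 41), so λ ≡ 28.
  x = λ² - 6 - 40 = 784 - 46 ≡ 0; y = λ·(6 - 0) - 10 ≡ 35. → (0, 35)
7G: (0, 35) + (40, 19). λ = (19 - 35)/(40 - 0) ≡ 25/40 mod 41. 40⁻¹ ≡ 40 (mod 41) since 40·40 = 1600 ≡ 1, so λ ≡ 16.
  x = λ² - 0 - 40 = 256 - 40 ≡ 11; y = λ·(0 - 11) - 35 ≡ 35. → (11, 35)
8G: (11, 35) + (40, 19). λ = (19 - 35)/(40 - 11) ≡ 25/29 mod 41. 29⁻¹ ≡ 17 (mod 41), so λ ≡ 15.
  x = λ² - 11 - 40 = 225 - 51 ≡ 10; y = λ·(11 - 10) - 35 ≡ 21. → (10, 21)
9G: (10, 21) + (40, 19). λ = (19 - 21)/(40 - 10) ≡ 39/30 mod 41. 30⁻¹ ≡ 26 (mod 41) since 30·26 = 780 ≡ 1, so λ ≡ 30.
  x = λ² - 10 - 40 = 900 - 50 ≡ 30; y = λ·(10 - 30) - 21 ≡ 35. → (30, 35)
10G: (30, 35) + (40, 19). λ = (19 - 35)/(40 - 30) ≡ 25/10 mod 41. 10⁻¹ ≡ 37 (mod 41), so λ ≡ 23.
  x = λ² - 30 - 40 = 529 - 70 ≡ 8; y = λ·(30 - 8) - 35 ≡ 20. → (8, 20)

(8, 20)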